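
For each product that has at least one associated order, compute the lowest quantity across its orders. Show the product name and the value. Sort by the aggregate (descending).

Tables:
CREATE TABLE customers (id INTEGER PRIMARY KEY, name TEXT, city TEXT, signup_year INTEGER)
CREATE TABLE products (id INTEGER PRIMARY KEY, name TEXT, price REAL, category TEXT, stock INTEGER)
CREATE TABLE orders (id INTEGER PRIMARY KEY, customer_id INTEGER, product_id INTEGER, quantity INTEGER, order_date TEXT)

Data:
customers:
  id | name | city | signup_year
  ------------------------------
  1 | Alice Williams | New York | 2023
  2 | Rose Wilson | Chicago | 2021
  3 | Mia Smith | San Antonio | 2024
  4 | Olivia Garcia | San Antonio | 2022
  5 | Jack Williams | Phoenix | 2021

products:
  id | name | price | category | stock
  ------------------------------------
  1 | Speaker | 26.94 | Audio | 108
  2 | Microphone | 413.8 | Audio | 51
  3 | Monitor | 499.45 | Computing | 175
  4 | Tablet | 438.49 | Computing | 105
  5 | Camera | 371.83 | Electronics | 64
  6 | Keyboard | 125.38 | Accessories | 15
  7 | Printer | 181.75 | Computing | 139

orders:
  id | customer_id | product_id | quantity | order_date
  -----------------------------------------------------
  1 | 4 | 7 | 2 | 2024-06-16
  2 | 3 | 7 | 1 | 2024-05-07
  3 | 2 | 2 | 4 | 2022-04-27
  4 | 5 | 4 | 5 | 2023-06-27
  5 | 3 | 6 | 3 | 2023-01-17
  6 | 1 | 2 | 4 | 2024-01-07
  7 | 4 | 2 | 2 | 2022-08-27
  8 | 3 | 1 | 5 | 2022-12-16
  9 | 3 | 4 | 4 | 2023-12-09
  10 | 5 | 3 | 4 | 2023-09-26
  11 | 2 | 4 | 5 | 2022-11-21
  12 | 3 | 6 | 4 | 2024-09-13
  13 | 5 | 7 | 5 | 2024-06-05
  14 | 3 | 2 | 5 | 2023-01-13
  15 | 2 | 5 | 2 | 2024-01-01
SELECT p.name, MIN(c.quantity) AS min_quantity FROM orders c JOIN products p ON c.product_id = p.id GROUP BY p.id, p.name ORDER BY min_quantity DESC

Execution result:
name | min_quantity
Speaker | 5
Monitor | 4
Tablet | 4
Keyboard | 3
Microphone | 2
Camera | 2
Printer | 1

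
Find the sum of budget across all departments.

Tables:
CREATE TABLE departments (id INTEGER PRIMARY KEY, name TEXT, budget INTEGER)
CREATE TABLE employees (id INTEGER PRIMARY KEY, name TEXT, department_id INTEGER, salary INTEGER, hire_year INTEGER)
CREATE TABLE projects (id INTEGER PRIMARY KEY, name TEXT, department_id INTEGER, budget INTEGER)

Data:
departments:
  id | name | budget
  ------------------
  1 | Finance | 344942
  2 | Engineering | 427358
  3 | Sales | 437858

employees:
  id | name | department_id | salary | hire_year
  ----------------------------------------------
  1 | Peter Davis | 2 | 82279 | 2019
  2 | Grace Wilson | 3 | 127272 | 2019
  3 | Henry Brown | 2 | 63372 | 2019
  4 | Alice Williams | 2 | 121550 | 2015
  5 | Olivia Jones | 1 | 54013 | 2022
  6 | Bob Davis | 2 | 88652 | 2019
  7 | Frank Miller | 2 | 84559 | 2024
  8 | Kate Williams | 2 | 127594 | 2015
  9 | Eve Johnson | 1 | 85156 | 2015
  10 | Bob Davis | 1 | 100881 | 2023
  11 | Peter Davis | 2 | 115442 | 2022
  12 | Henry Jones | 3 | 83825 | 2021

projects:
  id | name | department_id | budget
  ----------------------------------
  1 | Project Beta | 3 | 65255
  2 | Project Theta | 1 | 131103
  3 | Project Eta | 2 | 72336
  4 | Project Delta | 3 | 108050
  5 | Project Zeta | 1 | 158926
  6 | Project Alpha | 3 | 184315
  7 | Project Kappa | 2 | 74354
SELECT SUM(budget) FROM departments

Execution result:
1210158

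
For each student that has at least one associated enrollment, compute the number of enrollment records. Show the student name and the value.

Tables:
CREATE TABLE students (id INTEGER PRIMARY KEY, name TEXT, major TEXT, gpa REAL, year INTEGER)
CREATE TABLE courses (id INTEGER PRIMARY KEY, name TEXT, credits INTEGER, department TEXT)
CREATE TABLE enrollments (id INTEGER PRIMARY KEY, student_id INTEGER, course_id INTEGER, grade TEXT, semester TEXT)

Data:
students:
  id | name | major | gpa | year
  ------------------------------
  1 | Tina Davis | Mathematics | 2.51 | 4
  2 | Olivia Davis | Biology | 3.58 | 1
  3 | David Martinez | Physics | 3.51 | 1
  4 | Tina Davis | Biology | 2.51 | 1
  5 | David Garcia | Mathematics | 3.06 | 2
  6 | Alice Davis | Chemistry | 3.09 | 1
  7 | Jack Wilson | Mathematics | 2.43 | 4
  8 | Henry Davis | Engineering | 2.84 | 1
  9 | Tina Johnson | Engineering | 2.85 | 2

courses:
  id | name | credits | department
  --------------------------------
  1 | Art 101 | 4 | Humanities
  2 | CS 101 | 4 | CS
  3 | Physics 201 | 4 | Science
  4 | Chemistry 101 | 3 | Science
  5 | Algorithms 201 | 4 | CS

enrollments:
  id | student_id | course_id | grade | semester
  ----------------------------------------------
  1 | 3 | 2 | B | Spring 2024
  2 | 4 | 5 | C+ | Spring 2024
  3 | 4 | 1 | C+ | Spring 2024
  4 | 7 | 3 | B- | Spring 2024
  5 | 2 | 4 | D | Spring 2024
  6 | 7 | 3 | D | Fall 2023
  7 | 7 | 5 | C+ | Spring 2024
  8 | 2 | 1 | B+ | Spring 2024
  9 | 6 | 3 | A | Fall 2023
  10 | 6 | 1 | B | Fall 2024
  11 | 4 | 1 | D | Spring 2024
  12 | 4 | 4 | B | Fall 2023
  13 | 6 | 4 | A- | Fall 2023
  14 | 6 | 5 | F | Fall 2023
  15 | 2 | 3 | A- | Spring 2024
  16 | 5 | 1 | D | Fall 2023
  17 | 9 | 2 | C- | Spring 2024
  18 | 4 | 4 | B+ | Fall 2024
SELECT p.name, COUNT(*) AS n FROM enrollments c JOIN students p ON c.student_id = p.id GROUP BY p.id, p.name

Execution result:
name | n
Olivia Davis | 3
David Martinez | 1
Tina Davis | 5
David Garcia | 1
Alice Davis | 4
Jack Wilson | 3
Tina Johnson | 1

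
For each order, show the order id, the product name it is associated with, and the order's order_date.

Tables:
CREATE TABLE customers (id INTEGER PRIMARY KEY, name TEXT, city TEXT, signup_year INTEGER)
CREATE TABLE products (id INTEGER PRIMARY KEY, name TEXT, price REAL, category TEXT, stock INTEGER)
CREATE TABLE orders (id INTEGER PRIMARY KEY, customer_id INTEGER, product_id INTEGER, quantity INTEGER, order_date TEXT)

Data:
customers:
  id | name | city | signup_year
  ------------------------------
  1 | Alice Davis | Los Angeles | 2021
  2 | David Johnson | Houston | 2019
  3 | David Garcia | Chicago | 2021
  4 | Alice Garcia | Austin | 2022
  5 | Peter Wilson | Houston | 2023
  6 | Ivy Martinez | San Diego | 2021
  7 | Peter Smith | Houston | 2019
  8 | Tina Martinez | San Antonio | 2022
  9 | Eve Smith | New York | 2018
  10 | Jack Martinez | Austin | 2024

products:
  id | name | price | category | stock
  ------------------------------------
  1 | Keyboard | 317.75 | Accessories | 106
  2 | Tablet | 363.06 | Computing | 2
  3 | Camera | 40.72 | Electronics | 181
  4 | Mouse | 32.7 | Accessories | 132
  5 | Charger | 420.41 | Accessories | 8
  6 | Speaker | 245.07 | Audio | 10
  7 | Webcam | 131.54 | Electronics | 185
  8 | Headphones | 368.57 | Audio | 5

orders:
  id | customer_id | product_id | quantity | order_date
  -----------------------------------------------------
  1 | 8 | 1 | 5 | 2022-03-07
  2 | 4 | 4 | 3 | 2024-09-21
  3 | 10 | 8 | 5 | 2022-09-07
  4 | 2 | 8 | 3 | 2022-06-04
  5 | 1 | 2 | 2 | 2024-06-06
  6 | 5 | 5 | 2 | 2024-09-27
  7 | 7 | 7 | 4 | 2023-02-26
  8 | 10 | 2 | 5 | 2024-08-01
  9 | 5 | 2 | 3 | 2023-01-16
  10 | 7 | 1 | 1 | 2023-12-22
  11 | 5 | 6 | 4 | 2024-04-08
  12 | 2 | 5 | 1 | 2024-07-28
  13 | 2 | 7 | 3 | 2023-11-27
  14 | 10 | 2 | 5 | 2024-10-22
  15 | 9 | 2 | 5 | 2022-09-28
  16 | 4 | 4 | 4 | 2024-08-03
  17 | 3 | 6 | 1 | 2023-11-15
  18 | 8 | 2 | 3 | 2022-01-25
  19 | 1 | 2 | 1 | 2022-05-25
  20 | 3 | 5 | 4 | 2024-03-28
SELECT c.id, p.name AS product, c.order_date FROM orders c JOIN products p ON c.product_id = p.id

Execution result:
id | product | order_date
1 | Keyboard | 2022-03-07
2 | Mouse | 2024-09-21
3 | Headphones | 2022-09-07
4 | Headphones | 2022-06-04
5 | Tablet | 2024-06-06
6 | Charger | 2024-09-27
7 | Webcam | 2023-02-26
8 | Tablet | 2024-08-01
9 | Tablet | 2023-01-16
10 | Keyboard | 2023-12-22
11 | Speaker | 2024-04-08
12 | Charger | 2024-07-28
13 | Webcam | 2023-11-27
14 | Tablet | 2024-10-22
15 | Tablet | 2022-09-28
16 | Mouse | 2024-08-03
17 | Speaker | 2023-11-15
18 | Tablet | 2022-01-25
19 | Tablet | 2022-05-25
20 | Charger | 2024-03-28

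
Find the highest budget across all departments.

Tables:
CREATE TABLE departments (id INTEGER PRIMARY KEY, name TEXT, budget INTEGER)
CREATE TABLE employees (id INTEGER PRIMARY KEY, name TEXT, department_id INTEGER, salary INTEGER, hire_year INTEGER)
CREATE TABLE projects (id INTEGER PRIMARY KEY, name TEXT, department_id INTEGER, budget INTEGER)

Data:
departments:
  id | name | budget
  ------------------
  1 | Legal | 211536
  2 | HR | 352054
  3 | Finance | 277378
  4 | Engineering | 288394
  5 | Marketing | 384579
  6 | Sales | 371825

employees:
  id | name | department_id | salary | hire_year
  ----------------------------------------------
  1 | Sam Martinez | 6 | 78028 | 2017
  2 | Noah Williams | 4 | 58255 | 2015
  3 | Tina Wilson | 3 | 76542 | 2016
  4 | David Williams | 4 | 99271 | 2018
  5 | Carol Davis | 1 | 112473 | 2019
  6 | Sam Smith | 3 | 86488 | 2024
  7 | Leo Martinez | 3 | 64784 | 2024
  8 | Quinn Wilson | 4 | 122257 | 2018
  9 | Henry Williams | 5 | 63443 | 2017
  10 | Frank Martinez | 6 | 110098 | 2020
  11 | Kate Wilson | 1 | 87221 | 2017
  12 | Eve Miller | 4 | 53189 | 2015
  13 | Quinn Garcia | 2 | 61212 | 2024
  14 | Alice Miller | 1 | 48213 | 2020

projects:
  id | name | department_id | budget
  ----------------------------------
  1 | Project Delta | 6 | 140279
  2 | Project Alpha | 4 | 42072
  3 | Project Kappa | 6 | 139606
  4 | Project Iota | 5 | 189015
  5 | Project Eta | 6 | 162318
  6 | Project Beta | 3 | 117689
SELECT MAX(budget) FROM departments

Execution result:
384579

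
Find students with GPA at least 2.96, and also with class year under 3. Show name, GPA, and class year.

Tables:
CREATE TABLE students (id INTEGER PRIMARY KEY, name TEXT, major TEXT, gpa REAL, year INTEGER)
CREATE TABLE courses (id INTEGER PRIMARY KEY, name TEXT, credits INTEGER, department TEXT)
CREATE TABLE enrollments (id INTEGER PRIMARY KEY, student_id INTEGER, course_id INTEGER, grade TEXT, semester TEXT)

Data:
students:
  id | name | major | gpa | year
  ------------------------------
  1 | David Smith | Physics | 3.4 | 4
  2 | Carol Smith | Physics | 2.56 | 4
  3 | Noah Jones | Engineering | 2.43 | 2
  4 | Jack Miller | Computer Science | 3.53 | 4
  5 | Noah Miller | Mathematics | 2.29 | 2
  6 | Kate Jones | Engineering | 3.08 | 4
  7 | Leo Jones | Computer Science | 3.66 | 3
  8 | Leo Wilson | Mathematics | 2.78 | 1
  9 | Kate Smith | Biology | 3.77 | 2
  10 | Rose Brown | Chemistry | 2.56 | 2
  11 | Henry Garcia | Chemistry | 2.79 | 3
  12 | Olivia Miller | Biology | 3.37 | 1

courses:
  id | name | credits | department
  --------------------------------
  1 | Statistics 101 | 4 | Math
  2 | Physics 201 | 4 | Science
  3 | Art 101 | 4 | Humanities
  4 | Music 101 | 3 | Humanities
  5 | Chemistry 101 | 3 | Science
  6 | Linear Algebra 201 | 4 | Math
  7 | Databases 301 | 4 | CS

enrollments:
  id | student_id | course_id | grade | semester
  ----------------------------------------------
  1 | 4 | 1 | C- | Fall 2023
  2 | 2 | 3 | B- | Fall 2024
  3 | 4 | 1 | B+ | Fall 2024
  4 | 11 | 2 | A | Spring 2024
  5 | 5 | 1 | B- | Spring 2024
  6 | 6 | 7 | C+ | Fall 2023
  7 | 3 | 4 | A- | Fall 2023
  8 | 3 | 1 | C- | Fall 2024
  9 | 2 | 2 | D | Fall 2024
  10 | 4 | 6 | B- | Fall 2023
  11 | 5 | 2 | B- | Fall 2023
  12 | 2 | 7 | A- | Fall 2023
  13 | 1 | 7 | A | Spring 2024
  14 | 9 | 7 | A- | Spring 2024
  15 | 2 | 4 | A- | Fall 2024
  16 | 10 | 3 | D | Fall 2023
SELECT name, gpa, year FROM students WHERE gpa >= 2.96 AND year < 3

Execution result:
name | gpa | year
Kate Smith | 3.77 | 2
Olivia Miller | 3.37 | 1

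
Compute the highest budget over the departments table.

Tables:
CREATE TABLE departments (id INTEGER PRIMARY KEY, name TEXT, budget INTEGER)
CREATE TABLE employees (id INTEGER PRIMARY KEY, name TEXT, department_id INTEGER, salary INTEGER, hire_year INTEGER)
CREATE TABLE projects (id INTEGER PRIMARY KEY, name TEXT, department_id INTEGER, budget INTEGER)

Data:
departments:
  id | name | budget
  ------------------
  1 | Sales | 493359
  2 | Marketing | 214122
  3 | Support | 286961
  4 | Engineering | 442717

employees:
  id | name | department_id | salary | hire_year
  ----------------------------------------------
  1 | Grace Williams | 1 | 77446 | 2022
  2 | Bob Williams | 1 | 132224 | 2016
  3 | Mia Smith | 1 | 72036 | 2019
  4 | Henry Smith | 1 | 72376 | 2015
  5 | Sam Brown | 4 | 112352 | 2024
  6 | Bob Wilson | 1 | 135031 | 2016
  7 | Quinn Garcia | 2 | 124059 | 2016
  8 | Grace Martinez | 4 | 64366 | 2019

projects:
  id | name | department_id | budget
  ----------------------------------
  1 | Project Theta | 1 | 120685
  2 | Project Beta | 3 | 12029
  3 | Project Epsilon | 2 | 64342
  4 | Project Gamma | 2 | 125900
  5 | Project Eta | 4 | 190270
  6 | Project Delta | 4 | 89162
SELECT MAX(budget) FROM departments

Execution result:
493359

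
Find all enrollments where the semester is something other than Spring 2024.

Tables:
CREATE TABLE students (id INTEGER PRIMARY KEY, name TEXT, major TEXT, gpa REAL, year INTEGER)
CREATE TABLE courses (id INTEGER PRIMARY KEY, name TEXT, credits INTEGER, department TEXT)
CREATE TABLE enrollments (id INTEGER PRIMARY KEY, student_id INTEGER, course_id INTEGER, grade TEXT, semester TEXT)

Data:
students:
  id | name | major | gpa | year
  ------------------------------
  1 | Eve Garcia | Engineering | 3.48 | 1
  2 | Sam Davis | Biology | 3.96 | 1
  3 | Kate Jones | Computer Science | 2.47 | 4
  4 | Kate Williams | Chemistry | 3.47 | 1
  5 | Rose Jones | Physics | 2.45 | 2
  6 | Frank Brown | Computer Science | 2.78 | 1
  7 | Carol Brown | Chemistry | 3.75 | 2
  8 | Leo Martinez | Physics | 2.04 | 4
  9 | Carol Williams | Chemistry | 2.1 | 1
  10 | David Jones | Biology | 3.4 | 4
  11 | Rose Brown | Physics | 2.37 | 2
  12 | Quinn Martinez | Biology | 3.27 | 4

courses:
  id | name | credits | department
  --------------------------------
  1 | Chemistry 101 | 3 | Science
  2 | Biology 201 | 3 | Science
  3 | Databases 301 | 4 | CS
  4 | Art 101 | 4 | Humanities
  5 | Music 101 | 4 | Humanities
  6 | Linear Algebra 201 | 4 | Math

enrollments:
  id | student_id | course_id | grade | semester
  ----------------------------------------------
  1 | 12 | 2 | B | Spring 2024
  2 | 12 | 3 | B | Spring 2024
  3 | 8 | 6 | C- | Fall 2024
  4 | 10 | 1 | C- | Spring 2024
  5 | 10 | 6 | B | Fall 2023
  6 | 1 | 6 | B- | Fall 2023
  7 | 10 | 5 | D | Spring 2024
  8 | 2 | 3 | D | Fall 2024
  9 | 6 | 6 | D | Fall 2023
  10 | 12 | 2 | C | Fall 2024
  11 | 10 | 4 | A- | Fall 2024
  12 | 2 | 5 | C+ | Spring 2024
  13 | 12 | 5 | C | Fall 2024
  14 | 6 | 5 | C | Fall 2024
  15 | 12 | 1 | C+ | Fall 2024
SELECT id, semester FROM enrollments WHERE semester <> 'Spring 2024'

Execution result:
id | semester
3 | Fall 2024
5 | Fall 2023
6 | Fall 2023
8 | Fall 2024
9 | Fall 2023
10 | Fall 2024
11 | Fall 2024
13 | Fall 2024
14 | Fall 2024
15 | Fall 2024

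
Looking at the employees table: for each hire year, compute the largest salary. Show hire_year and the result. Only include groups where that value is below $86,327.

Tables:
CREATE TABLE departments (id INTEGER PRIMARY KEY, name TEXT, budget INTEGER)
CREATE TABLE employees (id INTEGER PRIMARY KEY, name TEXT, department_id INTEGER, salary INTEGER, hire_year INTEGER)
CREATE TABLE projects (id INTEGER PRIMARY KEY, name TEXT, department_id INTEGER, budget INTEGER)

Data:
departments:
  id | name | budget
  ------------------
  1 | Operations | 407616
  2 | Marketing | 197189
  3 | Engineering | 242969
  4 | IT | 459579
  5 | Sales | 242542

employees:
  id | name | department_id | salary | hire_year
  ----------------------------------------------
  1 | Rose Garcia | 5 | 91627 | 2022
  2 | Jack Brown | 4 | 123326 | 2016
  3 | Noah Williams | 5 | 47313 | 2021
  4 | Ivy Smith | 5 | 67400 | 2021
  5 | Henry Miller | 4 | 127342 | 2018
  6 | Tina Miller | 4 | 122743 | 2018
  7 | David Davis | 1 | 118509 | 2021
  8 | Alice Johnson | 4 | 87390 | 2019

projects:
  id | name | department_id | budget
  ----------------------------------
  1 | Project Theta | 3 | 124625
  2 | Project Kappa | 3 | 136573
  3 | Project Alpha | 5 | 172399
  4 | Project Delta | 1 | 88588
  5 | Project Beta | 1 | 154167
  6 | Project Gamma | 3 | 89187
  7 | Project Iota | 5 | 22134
SELECT hire_year, MAX(salary) AS max_salary FROM employees GROUP BY hire_year HAVING MAX(salary) < 86327

Execution result:
(no rows)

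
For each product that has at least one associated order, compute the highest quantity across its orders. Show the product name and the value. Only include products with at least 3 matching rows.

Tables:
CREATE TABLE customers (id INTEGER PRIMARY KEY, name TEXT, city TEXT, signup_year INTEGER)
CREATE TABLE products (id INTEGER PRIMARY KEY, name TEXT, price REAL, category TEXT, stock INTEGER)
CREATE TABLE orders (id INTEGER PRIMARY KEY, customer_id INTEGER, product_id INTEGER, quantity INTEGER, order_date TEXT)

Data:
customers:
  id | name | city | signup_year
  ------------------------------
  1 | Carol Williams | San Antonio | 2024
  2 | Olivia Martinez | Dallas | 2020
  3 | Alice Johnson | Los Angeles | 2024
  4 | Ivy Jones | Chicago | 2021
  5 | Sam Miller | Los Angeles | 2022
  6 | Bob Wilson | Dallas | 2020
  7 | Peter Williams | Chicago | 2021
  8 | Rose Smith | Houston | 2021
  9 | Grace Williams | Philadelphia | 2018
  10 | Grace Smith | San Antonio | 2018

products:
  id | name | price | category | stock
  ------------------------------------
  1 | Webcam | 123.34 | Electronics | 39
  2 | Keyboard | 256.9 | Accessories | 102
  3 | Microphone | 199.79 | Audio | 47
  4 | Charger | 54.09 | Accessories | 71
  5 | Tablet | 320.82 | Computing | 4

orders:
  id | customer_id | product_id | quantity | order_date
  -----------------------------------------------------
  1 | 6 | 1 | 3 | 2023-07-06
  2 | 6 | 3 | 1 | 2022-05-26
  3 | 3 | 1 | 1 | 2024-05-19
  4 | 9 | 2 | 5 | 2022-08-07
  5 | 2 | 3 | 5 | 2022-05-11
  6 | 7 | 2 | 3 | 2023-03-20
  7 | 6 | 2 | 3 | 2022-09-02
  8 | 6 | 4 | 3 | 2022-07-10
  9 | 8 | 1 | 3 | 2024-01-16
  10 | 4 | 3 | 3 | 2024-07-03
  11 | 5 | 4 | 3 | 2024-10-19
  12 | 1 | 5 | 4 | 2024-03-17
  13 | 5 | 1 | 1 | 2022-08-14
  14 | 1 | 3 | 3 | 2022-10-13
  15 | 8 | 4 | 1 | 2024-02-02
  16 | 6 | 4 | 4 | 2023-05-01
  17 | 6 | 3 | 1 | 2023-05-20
SELECT p.name, MAX(c.quantity) AS max_quantity FROM orders c JOIN products p ON c.product_id = p.id GROUP BY p.id, p.name HAVING COUNT(*) >= 3

Execution result:
name | max_quantity
Webcam | 3
Keyboard | 5
Microphone | 5
Charger | 4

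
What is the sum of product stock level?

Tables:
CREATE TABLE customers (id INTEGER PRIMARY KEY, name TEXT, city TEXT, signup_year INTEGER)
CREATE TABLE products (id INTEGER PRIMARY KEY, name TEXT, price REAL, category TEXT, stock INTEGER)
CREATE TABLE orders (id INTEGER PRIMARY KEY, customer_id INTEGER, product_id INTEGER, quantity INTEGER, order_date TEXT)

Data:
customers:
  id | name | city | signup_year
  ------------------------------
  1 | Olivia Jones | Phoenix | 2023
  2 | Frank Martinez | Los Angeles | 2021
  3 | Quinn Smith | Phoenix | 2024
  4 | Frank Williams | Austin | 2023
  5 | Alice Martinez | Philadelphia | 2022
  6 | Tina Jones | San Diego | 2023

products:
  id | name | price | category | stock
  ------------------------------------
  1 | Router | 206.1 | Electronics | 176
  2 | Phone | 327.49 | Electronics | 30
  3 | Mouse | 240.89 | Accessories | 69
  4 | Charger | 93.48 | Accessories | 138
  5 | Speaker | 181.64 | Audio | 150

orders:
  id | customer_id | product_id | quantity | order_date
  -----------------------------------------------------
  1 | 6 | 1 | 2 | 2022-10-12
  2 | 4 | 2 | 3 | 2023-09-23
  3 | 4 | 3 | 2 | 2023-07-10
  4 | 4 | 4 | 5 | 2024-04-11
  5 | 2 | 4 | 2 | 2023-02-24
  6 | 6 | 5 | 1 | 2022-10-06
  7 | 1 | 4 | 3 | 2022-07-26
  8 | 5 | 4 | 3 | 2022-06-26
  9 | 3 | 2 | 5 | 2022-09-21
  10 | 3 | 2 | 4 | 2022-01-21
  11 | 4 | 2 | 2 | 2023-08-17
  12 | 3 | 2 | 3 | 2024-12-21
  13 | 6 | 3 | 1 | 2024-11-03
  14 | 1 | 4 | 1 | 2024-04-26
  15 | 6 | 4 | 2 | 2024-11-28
SELECT SUM(stock) FROM products

Execution result:
563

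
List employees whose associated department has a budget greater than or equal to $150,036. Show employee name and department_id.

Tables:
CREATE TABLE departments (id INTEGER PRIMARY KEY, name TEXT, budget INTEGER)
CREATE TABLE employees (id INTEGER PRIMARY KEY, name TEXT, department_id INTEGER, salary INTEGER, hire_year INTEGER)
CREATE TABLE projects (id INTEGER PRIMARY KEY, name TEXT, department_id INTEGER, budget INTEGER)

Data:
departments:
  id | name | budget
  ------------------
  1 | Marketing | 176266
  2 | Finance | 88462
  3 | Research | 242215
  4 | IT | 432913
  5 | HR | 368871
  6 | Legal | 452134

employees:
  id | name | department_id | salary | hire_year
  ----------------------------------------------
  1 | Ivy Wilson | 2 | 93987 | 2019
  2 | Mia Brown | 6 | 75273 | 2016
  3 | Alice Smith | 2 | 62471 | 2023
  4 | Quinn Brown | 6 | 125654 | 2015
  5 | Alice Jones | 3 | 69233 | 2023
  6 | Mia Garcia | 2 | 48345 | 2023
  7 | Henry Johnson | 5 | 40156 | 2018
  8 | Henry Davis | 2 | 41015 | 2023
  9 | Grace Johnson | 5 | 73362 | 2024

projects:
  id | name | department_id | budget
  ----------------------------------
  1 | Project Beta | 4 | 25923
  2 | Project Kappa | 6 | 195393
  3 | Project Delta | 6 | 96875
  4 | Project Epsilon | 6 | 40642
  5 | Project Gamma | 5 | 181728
SELECT name, department_id FROM employees WHERE department_id IN (SELECT id FROM departments WHERE budget >= 150036)

Execution result:
name | department_id
Mia Brown | 6
Quinn Brown | 6
Alice Jones | 3
Henry Johnson | 5
Grace Johnson | 5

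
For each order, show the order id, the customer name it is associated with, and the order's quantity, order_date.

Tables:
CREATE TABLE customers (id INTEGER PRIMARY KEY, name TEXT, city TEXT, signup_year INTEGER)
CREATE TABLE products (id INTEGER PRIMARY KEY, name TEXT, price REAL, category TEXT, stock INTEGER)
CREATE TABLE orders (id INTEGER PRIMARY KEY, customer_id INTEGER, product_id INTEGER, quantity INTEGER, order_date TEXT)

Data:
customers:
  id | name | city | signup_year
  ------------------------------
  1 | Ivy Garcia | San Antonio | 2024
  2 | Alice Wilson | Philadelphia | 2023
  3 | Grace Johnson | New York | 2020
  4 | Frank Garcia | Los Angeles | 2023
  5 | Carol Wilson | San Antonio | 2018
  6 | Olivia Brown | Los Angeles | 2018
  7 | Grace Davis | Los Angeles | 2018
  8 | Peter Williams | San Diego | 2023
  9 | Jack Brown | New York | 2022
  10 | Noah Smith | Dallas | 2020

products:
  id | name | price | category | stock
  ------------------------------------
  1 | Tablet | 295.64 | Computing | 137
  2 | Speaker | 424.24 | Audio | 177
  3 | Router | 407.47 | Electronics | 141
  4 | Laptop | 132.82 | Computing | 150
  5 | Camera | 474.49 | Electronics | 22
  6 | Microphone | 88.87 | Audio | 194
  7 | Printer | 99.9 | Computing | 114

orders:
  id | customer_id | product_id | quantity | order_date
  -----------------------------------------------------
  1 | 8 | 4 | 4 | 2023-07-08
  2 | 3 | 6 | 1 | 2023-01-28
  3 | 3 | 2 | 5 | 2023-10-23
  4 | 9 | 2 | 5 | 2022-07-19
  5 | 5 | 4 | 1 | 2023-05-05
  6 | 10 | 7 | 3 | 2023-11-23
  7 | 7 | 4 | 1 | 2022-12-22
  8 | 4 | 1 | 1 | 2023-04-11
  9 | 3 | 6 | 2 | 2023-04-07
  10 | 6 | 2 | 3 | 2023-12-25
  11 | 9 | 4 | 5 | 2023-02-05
SELECT c.id, p.name AS customer, c.quantity, c.order_date FROM orders c JOIN customers p ON c.customer_id = p.id

Execution result:
id | customer | quantity | order_date
1 | Peter Williams | 4 | 2023-07-08
2 | Grace Johnson | 1 | 2023-01-28
3 | Grace Johnson | 5 | 2023-10-23
4 | Jack Brown | 5 | 2022-07-19
5 | Carol Wilson | 1 | 2023-05-05
6 | Noah Smith | 3 | 2023-11-23
7 | Grace Davis | 1 | 2022-12-22
8 | Frank Garcia | 1 | 2023-04-11
9 | Grace Johnson | 2 | 2023-04-07
10 | Olivia Brown | 3 | 2023-12-25
11 | Jack Brown | 5 | 2023-02-05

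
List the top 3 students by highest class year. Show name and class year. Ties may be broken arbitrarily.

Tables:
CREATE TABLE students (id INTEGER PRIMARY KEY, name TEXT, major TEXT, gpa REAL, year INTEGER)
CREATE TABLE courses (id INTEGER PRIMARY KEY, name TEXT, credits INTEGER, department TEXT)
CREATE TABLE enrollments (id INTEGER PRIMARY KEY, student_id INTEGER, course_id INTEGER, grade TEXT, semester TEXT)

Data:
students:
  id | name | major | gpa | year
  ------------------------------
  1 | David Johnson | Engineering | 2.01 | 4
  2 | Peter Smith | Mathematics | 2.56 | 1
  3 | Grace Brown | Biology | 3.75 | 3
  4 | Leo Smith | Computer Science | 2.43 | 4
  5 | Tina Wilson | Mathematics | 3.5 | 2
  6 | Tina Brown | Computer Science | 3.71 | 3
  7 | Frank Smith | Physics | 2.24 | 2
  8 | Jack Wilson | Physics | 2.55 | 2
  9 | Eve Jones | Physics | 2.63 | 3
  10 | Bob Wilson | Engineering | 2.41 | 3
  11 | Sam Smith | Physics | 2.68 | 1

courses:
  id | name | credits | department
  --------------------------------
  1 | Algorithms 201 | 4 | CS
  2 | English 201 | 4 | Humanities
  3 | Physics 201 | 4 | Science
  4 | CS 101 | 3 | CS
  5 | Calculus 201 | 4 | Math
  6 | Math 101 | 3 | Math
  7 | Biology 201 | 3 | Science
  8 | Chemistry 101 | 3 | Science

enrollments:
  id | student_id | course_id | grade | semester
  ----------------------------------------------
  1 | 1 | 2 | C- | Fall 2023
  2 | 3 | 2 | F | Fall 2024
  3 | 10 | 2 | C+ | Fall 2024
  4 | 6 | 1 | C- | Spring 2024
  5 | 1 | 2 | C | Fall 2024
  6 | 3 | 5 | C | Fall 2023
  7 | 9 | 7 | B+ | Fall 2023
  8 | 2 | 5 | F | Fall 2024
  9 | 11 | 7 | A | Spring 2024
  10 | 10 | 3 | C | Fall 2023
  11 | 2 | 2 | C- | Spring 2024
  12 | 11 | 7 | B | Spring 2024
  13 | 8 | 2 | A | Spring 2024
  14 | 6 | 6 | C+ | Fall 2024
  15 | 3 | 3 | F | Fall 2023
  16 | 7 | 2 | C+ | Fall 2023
SELECT name, year FROM students ORDER BY year DESC LIMIT 3

Execution result:
name | year
David Johnson | 4
Leo Smith | 4
Grace Brown | 3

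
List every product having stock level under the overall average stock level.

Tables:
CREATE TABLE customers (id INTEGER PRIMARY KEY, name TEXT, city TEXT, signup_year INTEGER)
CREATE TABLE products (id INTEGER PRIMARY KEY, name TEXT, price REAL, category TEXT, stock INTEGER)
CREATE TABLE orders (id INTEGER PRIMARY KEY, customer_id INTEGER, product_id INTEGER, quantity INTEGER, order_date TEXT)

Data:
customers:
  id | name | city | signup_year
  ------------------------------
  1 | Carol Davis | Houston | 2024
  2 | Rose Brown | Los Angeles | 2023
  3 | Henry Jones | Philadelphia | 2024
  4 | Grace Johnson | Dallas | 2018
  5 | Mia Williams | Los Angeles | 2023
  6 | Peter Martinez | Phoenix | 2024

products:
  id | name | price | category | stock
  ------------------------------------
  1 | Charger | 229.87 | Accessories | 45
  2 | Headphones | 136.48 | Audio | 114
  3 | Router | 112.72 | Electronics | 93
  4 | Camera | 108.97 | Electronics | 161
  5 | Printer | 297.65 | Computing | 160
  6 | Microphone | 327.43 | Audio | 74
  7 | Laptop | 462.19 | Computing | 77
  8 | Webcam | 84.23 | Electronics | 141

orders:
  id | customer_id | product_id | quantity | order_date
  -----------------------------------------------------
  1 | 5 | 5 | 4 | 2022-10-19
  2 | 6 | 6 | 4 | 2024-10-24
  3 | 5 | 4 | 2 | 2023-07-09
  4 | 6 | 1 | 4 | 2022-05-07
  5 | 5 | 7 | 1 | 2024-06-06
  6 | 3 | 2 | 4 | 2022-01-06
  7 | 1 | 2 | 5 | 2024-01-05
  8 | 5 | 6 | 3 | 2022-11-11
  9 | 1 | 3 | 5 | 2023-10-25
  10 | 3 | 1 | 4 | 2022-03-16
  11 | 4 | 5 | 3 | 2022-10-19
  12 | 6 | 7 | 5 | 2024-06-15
SELECT name, stock FROM products WHERE stock < (SELECT AVG(stock) FROM products)

Execution result:
name | stock
Charger | 45
Router | 93
Microphone | 74
Laptop | 77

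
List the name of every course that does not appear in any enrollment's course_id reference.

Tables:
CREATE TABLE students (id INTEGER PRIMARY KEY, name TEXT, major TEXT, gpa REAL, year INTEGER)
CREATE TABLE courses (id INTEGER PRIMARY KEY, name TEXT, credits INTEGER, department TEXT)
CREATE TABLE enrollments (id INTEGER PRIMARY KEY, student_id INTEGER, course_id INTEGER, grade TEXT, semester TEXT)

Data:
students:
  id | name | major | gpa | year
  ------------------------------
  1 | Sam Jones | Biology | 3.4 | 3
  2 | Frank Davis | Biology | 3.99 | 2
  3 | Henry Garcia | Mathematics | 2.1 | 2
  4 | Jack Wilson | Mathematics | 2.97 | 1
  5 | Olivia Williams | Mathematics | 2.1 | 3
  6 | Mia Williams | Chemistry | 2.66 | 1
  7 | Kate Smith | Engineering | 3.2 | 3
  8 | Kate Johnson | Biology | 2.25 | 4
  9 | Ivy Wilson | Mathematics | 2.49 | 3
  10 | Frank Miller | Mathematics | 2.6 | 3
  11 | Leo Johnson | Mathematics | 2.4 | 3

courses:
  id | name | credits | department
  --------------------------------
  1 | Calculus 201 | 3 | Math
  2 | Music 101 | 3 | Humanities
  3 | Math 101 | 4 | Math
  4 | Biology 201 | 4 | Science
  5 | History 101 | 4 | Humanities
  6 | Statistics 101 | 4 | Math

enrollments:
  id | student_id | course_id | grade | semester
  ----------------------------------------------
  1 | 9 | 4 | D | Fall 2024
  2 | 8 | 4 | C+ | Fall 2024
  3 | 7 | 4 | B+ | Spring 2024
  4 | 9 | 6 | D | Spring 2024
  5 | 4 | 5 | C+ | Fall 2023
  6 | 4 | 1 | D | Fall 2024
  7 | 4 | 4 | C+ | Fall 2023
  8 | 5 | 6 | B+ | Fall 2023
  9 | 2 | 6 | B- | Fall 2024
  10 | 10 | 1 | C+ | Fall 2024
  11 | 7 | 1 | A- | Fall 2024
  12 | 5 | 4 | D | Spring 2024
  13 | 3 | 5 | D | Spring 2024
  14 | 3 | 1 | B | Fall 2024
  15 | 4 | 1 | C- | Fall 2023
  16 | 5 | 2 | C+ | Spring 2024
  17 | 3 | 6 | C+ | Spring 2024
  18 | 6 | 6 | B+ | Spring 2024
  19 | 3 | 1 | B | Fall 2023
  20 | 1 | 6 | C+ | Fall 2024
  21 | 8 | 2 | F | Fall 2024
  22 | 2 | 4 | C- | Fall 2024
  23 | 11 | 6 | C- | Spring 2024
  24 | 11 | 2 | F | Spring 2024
SELECT p.name FROM courses p LEFT JOIN enrollments c ON c.course_id = p.id WHERE c.id IS NULL

Execution result:
Math 101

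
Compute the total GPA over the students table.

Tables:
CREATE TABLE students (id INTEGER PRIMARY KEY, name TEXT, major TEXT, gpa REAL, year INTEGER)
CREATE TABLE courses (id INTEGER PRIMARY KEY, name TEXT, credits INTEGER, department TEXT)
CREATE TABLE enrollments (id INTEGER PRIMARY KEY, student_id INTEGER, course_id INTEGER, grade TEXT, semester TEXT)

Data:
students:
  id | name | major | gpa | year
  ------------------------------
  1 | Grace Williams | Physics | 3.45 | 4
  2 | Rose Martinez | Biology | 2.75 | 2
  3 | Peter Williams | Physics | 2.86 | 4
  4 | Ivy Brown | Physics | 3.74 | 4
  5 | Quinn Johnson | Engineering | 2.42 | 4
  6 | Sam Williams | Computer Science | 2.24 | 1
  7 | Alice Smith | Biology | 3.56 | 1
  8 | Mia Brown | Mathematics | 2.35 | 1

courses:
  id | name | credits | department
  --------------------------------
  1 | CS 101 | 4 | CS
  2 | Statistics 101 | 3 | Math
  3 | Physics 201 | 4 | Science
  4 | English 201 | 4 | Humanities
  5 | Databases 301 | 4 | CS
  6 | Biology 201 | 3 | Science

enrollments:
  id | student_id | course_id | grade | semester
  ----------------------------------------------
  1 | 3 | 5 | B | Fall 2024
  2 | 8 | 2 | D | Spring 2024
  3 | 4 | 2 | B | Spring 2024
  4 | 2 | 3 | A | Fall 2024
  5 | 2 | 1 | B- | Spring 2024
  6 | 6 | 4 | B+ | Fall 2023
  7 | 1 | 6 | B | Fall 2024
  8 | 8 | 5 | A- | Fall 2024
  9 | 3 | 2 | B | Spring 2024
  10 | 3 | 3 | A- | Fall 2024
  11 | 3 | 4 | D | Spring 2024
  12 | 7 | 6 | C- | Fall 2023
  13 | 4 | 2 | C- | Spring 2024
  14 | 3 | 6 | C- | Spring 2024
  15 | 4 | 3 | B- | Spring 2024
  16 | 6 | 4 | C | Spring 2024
SELECT SUM(gpa) FROM students

Execution result:
23.37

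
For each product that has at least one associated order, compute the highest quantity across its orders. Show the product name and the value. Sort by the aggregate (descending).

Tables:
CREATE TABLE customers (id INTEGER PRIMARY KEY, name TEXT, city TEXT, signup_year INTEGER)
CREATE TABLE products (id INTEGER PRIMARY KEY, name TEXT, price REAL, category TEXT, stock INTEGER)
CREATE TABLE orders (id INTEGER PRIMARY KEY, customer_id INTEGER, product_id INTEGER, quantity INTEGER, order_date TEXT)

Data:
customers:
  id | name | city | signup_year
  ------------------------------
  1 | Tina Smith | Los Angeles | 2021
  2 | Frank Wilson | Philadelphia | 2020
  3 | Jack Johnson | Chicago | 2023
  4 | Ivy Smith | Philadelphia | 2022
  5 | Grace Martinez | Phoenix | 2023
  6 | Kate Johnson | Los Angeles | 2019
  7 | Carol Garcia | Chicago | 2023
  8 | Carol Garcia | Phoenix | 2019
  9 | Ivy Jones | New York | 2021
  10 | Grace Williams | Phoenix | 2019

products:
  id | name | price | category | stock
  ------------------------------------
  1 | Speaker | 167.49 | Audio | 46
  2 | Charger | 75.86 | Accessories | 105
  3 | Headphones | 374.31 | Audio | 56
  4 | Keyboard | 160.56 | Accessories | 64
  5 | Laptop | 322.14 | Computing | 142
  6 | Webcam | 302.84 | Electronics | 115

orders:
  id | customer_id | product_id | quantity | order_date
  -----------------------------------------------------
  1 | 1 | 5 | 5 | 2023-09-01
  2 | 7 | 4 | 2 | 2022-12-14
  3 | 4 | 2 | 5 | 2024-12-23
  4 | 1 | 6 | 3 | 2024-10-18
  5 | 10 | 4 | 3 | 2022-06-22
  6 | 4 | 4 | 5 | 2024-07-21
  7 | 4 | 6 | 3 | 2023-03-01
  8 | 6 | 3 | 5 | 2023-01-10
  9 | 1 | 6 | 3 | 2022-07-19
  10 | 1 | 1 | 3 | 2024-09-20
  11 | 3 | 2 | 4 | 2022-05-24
SELECT p.name, MAX(c.quantity) AS max_quantity FROM orders c JOIN products p ON c.product_id = p.id GROUP BY p.id, p.name ORDER BY max_quantity DESC

Execution result:
name | max_quantity
Charger | 5
Headphones | 5
Keyboard | 5
Laptop | 5
Speaker | 3
Webcam | 3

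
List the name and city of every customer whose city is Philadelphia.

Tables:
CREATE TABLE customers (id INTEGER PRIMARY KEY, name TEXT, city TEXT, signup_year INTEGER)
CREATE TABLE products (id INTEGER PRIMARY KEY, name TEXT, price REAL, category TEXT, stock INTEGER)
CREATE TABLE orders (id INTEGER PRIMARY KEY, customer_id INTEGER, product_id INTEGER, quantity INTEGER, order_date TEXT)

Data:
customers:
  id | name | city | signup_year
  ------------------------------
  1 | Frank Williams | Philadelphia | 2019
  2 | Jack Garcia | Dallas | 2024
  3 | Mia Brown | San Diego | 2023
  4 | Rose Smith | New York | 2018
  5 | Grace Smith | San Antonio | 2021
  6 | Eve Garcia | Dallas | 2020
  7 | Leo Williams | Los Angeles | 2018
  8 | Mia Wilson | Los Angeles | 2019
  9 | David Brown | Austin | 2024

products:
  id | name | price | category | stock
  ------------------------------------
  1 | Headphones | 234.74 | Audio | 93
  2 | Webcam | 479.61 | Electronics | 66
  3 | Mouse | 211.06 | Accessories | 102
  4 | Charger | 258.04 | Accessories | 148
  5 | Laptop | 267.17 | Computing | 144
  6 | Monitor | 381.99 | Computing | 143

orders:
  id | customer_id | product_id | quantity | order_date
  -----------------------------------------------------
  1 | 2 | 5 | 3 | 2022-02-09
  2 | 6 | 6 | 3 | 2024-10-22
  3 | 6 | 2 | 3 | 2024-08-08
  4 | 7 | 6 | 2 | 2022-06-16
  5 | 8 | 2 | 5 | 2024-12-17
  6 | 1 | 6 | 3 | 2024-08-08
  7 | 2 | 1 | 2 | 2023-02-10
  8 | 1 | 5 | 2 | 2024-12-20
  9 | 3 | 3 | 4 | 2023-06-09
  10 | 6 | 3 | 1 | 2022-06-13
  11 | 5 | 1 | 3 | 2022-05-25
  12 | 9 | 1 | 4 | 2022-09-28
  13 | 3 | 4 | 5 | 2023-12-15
SELECT name, city FROM customers WHERE city = 'Philadelphia'

Execution result:
name | city
Frank Williams | Philadelphia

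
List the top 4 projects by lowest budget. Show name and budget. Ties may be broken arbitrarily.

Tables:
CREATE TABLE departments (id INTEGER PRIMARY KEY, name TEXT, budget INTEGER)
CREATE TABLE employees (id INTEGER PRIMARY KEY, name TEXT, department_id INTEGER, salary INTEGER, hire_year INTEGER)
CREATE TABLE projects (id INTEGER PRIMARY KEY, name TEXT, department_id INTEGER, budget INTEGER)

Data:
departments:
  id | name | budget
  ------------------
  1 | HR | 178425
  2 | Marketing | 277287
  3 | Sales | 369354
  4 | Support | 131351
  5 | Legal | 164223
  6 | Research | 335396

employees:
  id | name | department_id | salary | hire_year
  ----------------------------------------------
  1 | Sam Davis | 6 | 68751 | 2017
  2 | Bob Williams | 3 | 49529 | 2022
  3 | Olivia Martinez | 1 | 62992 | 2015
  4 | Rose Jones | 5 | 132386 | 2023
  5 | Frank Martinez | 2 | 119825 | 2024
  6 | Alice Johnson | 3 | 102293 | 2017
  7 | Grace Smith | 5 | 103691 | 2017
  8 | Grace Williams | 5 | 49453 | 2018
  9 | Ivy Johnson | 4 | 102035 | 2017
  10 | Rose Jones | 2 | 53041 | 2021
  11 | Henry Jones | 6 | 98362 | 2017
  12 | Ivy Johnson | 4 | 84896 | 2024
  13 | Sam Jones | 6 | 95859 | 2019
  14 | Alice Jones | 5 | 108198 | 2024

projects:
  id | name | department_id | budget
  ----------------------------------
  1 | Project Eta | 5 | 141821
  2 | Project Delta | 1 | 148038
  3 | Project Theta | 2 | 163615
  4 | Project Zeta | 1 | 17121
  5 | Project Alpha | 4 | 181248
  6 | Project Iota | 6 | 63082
SELECT name, budget FROM projects ORDER BY budget ASC LIMIT 4

Execution result:
name | budget
Project Zeta | 17121
Project Iota | 63082
Project Eta | 141821
Project Delta | 148038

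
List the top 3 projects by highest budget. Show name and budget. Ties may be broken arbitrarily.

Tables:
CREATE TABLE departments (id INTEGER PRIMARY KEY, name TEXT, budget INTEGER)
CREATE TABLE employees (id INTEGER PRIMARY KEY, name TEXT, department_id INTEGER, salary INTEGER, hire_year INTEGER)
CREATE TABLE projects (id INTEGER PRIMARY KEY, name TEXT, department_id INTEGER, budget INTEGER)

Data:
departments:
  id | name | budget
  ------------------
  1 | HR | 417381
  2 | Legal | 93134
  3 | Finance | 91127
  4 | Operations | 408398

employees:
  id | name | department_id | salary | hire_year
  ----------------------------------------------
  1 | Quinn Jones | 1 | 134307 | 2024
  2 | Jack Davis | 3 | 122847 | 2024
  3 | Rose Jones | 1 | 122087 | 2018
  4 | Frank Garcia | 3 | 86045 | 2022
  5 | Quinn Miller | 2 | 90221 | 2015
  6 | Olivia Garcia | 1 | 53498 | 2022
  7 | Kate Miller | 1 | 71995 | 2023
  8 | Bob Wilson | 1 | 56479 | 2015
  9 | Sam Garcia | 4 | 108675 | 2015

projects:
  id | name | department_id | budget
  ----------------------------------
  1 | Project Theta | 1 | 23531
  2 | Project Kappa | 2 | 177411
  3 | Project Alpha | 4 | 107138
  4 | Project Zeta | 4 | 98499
SELECT name, budget FROM projects ORDER BY budget DESC LIMIT 3

Execution result:
name | budget
Project Kappa | 177411
Project Alpha | 107138
Project Zeta | 98499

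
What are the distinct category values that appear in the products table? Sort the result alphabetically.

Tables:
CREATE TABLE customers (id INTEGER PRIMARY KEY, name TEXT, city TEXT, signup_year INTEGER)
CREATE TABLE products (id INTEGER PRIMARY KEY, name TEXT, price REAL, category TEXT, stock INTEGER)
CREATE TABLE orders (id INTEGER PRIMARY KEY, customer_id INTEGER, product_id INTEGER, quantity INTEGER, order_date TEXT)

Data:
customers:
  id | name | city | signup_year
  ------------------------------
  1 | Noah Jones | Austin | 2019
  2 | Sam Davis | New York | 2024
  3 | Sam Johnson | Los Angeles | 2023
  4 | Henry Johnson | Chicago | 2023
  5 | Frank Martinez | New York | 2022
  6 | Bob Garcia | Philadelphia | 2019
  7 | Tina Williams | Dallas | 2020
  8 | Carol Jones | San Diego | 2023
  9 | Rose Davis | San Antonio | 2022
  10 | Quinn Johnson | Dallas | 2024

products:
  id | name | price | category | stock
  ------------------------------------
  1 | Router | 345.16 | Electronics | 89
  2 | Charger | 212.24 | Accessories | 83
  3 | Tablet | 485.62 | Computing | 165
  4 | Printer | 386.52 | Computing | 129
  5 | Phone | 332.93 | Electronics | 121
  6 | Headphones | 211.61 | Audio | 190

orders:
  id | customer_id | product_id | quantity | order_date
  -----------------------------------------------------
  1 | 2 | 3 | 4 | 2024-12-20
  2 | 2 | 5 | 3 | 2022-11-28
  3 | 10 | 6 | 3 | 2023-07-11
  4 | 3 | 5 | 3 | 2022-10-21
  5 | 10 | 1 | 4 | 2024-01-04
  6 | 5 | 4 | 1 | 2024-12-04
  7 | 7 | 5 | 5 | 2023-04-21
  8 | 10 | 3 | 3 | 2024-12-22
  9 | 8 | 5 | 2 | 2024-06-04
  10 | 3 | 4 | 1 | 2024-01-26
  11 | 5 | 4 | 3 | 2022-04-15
SELECT DISTINCT category FROM products ORDER BY category

Execution result:
category
Accessories
Audio
Computing
Electronics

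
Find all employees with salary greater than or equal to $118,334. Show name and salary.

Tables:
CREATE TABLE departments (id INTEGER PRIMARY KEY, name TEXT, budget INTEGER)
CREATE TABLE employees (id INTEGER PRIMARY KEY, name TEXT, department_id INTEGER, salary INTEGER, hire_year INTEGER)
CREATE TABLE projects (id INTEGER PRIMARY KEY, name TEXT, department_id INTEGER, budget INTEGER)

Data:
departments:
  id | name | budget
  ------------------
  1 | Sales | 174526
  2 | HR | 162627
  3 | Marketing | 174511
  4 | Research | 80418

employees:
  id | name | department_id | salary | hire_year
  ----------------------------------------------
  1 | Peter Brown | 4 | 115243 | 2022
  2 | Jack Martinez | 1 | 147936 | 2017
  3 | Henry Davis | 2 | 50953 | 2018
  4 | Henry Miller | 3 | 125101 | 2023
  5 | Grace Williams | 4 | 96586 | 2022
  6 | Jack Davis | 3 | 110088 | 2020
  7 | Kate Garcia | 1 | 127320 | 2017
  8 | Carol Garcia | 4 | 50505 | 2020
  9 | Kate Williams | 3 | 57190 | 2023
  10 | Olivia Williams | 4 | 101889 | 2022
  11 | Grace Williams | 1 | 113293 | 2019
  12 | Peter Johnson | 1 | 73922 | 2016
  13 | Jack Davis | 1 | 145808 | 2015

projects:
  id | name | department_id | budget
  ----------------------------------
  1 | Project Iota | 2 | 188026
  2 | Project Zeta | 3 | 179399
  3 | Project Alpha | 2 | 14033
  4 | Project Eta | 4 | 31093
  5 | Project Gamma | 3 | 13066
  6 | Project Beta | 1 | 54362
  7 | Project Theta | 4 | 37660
SELECT name, salary FROM employees WHERE salary >= 118334

Execution result:
name | salary
Jack Martinez | 147936
Henry Miller | 125101
Kate Garcia | 127320
Jack Davis | 145808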